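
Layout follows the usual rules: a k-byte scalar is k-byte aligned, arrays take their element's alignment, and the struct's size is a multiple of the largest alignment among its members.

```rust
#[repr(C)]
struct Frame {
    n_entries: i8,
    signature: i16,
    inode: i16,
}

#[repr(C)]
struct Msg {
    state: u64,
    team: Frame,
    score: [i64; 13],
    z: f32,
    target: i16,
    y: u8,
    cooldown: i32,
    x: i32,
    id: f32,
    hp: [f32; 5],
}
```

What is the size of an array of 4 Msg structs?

Frame: 0..1  n_entries  (1B, 1-aligned); 1..2  -- padding (1B); 2..4  signature  (2B, 2-aligned); 4..6  inode  (2B, 2-aligned); sizeof = 6, alignof = 2
0..8  state  (8B, 8-aligned)
8..14  team  (6B, 2-aligned)
14..16  -- padding (2B)
16..120  score  (104B, 8-aligned)
120..124  z  (4B, 4-aligned)
124..126  target  (2B, 2-aligned)
126..127  y  (1B, 1-aligned)
127..128  -- padding (1B)
128..132  cooldown  (4B, 4-aligned)
132..136  x  (4B, 4-aligned)
136..140  id  (4B, 4-aligned)
140..160  hp  (20B, 4-aligned)
sizeof = 160, alignof = 8
array of 4: 4 × 160 = 640

640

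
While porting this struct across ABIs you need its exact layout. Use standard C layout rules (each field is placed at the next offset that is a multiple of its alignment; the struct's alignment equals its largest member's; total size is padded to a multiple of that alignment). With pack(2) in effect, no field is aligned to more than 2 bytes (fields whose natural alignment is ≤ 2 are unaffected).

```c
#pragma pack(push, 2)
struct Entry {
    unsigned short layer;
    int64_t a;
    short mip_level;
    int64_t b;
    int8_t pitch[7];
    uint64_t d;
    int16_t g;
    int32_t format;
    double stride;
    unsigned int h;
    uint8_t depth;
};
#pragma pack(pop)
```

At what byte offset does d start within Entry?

28

@0: layer [2B, align 2] → 2
@2: a [8B, align 2] → 10
@10: mip_level [2B, align 2] → 12
@12: b [8B, align 2] → 20
@20: pitch [7B, align 1] → 27
+1 pad (align 2)
@28: d [8B, align 2] → 36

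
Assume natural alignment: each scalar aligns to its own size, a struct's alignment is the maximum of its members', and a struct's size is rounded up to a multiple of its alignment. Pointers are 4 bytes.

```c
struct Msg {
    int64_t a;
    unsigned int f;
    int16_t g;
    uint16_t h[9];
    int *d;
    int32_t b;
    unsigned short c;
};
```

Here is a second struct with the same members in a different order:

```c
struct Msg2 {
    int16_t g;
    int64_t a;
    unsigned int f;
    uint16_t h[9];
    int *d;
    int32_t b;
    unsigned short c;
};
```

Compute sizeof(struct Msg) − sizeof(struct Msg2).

-8

@0: a [8B, align 8] → 8
@8: f [4B, align 4] → 12
@12: g [2B, align 2] → 14
@14: h [18B, align 2] → 32
@32: d [4B, align 4] → 36
@36: b [4B, align 4] → 40
@40: c [2B, align 2] → 42
+6 tail pad (align 8)
size 48, align 8
— Msg2 —
@0: g [2B, align 2] → 2
+6 pad (align 8)
@8: a [8B, align 8] → 16
@16: f [4B, align 4] → 20
@20: h [18B, align 2] → 38
+2 pad (align 4)
@40: d [4B, align 4] → 44
@44: b [4B, align 4] → 48
@48: c [2B, align 2] → 50
+6 tail pad (align 8)
size 56, align 8
48 − 56 = -8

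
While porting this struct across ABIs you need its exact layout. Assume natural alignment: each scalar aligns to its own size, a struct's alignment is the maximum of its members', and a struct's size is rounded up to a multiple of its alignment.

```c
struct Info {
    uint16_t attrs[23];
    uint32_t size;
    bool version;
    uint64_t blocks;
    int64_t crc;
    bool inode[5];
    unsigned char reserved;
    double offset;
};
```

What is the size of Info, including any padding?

attrs at 0 (size 46, align 2) → ends 46
pad 2 to align 4 for size
size at 48 (size 4, align 4) → ends 52
version at 52 (size 1, align 1) → ends 53
pad 3 to align 8 for blocks
blocks at 56 (size 8, align 8) → ends 64
crc at 64 (size 8, align 8) → ends 72
inode at 72 (size 5, align 1) → ends 77
reserved at 77 (size 1, align 1) → ends 78
pad 2 to align 8 for offset
offset at 80 (size 8, align 8) → ends 88
total 88 bytes, alignment 8

88 bytes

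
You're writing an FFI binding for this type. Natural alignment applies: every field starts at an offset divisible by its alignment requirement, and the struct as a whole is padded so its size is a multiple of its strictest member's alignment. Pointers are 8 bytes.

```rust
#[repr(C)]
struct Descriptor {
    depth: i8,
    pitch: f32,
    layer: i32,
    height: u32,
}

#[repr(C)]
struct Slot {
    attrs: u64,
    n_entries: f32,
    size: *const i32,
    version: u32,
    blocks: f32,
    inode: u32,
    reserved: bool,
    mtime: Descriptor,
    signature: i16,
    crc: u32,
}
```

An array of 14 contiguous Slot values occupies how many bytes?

Descriptor: depth at 0 (size 1, align 1) → ends 1; pad 3 to align 4 for pitch; pitch at 4 (size 4, align 4) → ends 8; layer at 8 (size 4, align 4) → ends 12; height at 12 (size 4, align 4) → ends 16; total 16 bytes, alignment 4
attrs at 0 (size 8, align 8) → ends 8
n_entries at 8 (size 4, align 4) → ends 12
pad 4 to align 8 for size
size at 16 (size 8, align 8) → ends 24
version at 24 (size 4, align 4) → ends 28
blocks at 28 (size 4, align 4) → ends 32
inode at 32 (size 4, align 4) → ends 36
reserved at 36 (size 1, align 1) → ends 37
pad 3 to align 4 for mtime
mtime at 40 (size 16, align 4) → ends 56
signature at 56 (size 2, align 2) → ends 58
pad 2 to align 4 for crc
crc at 60 (size 4, align 4) → ends 64
total 64 bytes, alignment 8
array of 14: 14 × 64 = 896

896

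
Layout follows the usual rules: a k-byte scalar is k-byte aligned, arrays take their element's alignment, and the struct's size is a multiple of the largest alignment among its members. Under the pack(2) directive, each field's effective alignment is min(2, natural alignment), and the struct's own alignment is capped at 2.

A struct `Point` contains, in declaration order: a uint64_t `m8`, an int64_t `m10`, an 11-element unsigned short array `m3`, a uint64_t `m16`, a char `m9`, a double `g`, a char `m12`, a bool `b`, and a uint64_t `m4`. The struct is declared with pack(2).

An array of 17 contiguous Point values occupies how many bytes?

@0: m8 [8B, align 2] → 8
@8: m10 [8B, align 2] → 16
@16: m3 [22B, align 2] → 38
@38: m16 [8B, align 2] → 46
@46: m9 [1B, align 1] → 47
+1 pad (align 2)
@48: g [8B, align 2] → 56
@56: m12 [1B, align 1] → 57
@57: b [1B, align 1] → 58
@58: m4 [8B, align 2] → 66
size 66, align 2
array of 17: 17 × 66 = 1122

1122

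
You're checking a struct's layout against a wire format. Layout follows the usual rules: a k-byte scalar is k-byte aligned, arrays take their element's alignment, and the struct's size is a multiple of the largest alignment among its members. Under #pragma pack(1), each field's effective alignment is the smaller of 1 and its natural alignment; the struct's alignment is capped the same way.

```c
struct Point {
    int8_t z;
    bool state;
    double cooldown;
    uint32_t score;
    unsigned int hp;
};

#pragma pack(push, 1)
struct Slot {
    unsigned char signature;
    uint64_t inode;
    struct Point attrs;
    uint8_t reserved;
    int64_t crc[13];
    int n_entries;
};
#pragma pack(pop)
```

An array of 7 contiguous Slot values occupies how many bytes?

Point: z at 0 (size 1, align 1) → ends 1; state at 1 (size 1, align 1) → ends 2; pad 6 to align 8 for cooldown; cooldown at 8 (size 8, align 8) → ends 16; score at 16 (size 4, align 4) → ends 20; hp at 20 (size 4, align 4) → ends 24; total 24 bytes, alignment 8
signature at 0 (size 1, align 1) → ends 1
inode at 1 (size 8, align 1) → ends 9
attrs at 9 (size 24, align 1) → ends 33
reserved at 33 (size 1, align 1) → ends 34
crc at 34 (size 104, align 1) → ends 138
n_entries at 138 (size 4, align 1) → ends 142
total 142 bytes, alignment 1
array of 7: 7 × 142 = 994

994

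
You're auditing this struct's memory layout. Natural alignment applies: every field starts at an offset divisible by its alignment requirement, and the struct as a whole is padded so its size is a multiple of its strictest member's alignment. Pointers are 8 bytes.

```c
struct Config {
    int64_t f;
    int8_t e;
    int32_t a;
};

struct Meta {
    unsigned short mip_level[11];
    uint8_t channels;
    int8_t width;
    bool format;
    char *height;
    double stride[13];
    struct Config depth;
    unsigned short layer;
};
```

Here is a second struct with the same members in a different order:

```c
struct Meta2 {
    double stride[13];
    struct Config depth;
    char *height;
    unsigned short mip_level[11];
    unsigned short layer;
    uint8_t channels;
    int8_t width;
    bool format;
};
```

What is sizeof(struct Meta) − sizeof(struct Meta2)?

Config: f at 0 (size 8, align 8) → ends 8; e at 8 (size 1, align 1) → ends 9; pad 3 to align 4 for a; a at 12 (size 4, align 4) → ends 16; total 16 bytes, alignment 8
mip_level at 0 (size 22, align 2) → ends 22
channels at 22 (size 1, align 1) → ends 23
width at 23 (size 1, align 1) → ends 24
format at 24 (size 1, align 1) → ends 25
pad 7 to align 8 for height
height at 32 (size 8, align 8) → ends 40
stride at 40 (size 104, align 8) → ends 144
depth at 144 (size 16, align 8) → ends 160
layer at 160 (size 2, align 2) → ends 162
tail pad 6 to reach multiple of 8
total 168 bytes, alignment 8
— Meta2 —
stride at 0 (size 104, align 8) → ends 104
depth at 104 (size 16, align 8) → ends 120
height at 120 (size 8, align 8) → ends 128
mip_level at 128 (size 22, align 2) → ends 150
layer at 150 (size 2, align 2) → ends 152
channels at 152 (size 1, align 1) → ends 153
width at 153 (size 1, align 1) → ends 154
format at 154 (size 1, align 1) → ends 155
tail pad 5 to reach multiple of 8
total 160 bytes, alignment 8
168 − 160 = 8

8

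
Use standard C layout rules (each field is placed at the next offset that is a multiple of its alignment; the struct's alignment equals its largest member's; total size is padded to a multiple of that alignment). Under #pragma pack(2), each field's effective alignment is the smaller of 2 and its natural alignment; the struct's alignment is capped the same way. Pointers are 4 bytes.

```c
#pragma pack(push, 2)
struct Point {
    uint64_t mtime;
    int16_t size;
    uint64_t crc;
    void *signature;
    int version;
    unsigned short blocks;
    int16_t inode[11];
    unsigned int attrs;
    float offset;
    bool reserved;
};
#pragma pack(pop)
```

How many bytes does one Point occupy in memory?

mtime at 0 (size 8, align 2) → ends 8
size at 8 (size 2, align 2) → ends 10
crc at 10 (size 8, align 2) → ends 18
signature at 18 (size 4, align 2) → ends 22
version at 22 (size 4, align 2) → ends 26
blocks at 26 (size 2, align 2) → ends 28
inode at 28 (size 22, align 2) → ends 50
attrs at 50 (size 4, align 2) → ends 54
offset at 54 (size 4, align 2) → ends 58
reserved at 58 (size 1, align 1) → ends 59
tail pad 1 to reach multiple of 2
total 60 bytes, alignment 2

60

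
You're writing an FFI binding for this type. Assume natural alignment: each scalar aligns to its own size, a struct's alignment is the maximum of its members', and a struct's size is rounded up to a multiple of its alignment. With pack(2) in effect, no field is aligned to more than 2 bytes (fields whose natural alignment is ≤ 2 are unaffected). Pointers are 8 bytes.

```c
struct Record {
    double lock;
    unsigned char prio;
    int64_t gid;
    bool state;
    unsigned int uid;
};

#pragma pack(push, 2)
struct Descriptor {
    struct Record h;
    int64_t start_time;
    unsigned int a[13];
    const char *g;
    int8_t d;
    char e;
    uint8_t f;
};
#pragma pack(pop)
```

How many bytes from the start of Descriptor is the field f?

102

Record: @0: lock [8B, align 8] → 8; @8: prio [1B, align 1] → 9; +7 pad (align 8); @16: gid [8B, align 8] → 24; @24: state [1B, align 1] → 25; +3 pad (align 4); @28: uid [4B, align 4] → 32; size 32, align 8
@0: h [32B, align 2] → 32
@32: start_time [8B, align 2] → 40
@40: a [52B, align 2] → 92
@92: g [8B, align 2] → 100
@100: d [1B, align 1] → 101
@101: e [1B, align 1] → 102
@102: f [1B, align 1] → 103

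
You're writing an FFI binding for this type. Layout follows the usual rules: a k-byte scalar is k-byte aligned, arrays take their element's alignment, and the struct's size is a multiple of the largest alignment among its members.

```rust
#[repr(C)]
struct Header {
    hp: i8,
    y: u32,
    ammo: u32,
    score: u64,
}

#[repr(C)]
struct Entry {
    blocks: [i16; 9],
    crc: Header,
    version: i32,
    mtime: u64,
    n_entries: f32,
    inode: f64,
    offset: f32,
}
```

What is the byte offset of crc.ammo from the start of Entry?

32

Header: @0: hp [1B, align 1] → 1; +3 pad (align 4); @4: y [4B, align 4] → 8; @8: ammo [4B, align 4] → 12; +4 pad (align 8); @16: score [8B, align 8] → 24; size 24, align 8
@0: blocks [18B, align 2] → 18
+6 pad (align 8)
@24: crc [24B, align 8] → 48
within Header: ammo at 8
24 + 8 = 32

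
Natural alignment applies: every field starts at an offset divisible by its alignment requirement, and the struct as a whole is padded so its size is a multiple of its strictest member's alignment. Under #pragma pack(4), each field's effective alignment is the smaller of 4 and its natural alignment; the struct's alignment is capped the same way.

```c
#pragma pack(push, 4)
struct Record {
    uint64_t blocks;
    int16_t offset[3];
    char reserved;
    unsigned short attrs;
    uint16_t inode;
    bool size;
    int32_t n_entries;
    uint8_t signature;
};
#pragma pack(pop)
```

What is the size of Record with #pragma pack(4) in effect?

32

blocks at 0 (size 8, align 4) → ends 8
offset at 8 (size 6, align 2) → ends 14
reserved at 14 (size 1, align 1) → ends 15
pad 1 to align 2 for attrs
attrs at 16 (size 2, align 2) → ends 18
inode at 18 (size 2, align 2) → ends 20
size at 20 (size 1, align 1) → ends 21
pad 3 to align 4 for n_entries
n_entries at 24 (size 4, align 4) → ends 28
signature at 28 (size 1, align 1) → ends 29
tail pad 3 to reach multiple of 4
total 32 bytes, alignment 4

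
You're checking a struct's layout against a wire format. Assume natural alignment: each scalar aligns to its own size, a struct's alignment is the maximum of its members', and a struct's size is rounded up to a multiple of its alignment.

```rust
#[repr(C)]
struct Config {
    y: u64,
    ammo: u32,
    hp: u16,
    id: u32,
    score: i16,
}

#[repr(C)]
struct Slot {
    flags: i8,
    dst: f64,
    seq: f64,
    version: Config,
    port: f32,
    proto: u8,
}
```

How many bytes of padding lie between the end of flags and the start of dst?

7

Config: 0..8  y  (8B, 8-aligned); 8..12  ammo  (4B, 4-aligned); 12..14  hp  (2B, 2-aligned); 14..16  -- padding (2B); 16..20  id  (4B, 4-aligned); 20..22  score  (2B, 2-aligned); 22..24  -- tail padding (2B); sizeof = 24, alignof = 8
0..1  flags  (1B, 1-aligned)
1..8  -- padding (7B)
8..16  dst  (8B, 8-aligned)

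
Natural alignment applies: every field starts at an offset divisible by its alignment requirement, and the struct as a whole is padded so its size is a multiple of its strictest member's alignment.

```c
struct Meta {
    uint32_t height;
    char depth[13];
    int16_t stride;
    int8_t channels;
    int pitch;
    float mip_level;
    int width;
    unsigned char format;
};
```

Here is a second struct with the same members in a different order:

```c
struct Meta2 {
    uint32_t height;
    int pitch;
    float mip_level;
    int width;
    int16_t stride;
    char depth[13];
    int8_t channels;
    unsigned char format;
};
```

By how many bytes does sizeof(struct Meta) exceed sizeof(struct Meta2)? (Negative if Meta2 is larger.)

height at 0 (size 4, align 4) → ends 4
depth at 4 (size 13, align 1) → ends 17
pad 1 to align 2 for stride
stride at 18 (size 2, align 2) → ends 20
channels at 20 (size 1, align 1) → ends 21
pad 3 to align 4 for pitch
pitch at 24 (size 4, align 4) → ends 28
mip_level at 28 (size 4, align 4) → ends 32
width at 32 (size 4, align 4) → ends 36
format at 36 (size 1, align 1) → ends 37
tail pad 3 to reach multiple of 4
total 40 bytes, alignment 4
— Meta2 —
height at 0 (size 4, align 4) → ends 4
pitch at 4 (size 4, align 4) → ends 8
mip_level at 8 (size 4, align 4) → ends 12
width at 12 (size 4, align 4) → ends 16
stride at 16 (size 2, align 2) → ends 18
depth at 18 (size 13, align 1) → ends 31
channels at 31 (size 1, align 1) → ends 32
format at 32 (size 1, align 1) → ends 33
tail pad 3 to reach multiple of 4
total 36 bytes, alignment 4
40 − 36 = 4

4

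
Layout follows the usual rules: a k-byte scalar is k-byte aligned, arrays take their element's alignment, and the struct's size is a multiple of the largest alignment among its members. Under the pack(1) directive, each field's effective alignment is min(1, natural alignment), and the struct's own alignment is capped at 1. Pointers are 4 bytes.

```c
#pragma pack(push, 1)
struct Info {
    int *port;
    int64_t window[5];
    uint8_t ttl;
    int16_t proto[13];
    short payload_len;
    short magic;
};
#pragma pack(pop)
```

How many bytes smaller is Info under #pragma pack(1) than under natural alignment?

natural layout:
  @0: port [4B, align 4] → 4
  +4 pad (align 8)
  @8: window [40B, align 8] → 48
  @48: ttl [1B, align 1] → 49
  +1 pad (align 2)
  @50: proto [26B, align 2] → 76
  @76: payload_len [2B, align 2] → 78
  @78: magic [2B, align 2] → 80
  size 80, align 8
packed(1) layout:
  @0: port [4B, align 1] → 4
  @4: window [40B, align 1] → 44
  @44: ttl [1B, align 1] → 45
  @45: proto [26B, align 1] → 71
  @71: payload_len [2B, align 1] → 73
  @73: magic [2B, align 1] → 75
  size 75, align 1
80 − 75 = 5

5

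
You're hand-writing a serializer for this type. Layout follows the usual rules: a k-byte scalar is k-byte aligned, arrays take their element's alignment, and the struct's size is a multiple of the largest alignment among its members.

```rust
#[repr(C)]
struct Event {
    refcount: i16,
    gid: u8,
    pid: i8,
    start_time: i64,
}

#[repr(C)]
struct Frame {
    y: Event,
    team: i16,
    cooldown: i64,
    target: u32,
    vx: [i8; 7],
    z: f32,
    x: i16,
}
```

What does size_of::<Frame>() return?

Event: @0: refcount [2B, align 2] → 2; @2: gid [1B, align 1] → 3; @3: pid [1B, align 1] → 4; +4 pad (align 8); @8: start_time [8B, align 8] → 16; size 16, align 8
@0: y [16B, align 8] → 16
@16: team [2B, align 2] → 18
+6 pad (align 8)
@24: cooldown [8B, align 8] → 32
@32: target [4B, align 4] → 36
@36: vx [7B, align 1] → 43
+1 pad (align 4)
@44: z [4B, align 4] → 48
@48: x [2B, align 2] → 50
+6 tail pad (align 8)
size 56, align 8

56 bytes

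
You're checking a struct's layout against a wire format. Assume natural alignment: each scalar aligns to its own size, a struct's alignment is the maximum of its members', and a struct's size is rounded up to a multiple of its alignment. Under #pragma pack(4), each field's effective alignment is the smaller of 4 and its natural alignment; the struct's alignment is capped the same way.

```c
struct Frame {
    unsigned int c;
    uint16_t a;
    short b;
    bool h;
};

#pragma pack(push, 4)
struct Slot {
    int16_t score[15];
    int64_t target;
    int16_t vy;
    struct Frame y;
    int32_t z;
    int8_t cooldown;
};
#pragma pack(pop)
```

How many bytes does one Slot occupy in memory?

Frame: 0..4  c  (4B, 4-aligned); 4..6  a  (2B, 2-aligned); 6..8  b  (2B, 2-aligned); 8..9  h  (1B, 1-aligned); 9..12  -- tail padding (3B); sizeof = 12, alignof = 4
0..30  score  (30B, 2-aligned)
30..32  -- padding (2B)
32..40  target  (8B, 4-aligned)
40..42  vy  (2B, 2-aligned)
42..44  -- padding (2B)
44..56  y  (12B, 4-aligned)
56..60  z  (4B, 4-aligned)
60..61  cooldown  (1B, 1-aligned)
61..64  -- tail padding (3B)
sizeof = 64, alignof = 4

64 bytes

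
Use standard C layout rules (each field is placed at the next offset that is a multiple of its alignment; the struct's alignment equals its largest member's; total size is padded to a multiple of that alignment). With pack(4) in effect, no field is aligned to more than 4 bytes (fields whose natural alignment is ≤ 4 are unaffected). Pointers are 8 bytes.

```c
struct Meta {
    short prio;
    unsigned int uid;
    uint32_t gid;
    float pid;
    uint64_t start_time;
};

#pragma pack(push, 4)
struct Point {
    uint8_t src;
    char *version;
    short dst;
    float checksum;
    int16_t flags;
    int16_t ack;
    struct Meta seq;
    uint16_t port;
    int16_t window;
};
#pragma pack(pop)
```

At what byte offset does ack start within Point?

22

Meta: @0: prio [2B, align 2] → 2; +2 pad (align 4); @4: uid [4B, align 4] → 8; @8: gid [4B, align 4] → 12; @12: pid [4B, align 4] → 16; @16: start_time [8B, align 8] → 24; size 24, align 8
@0: src [1B, align 1] → 1
+3 pad (align 4)
@4: version [8B, align 4] → 12
@12: dst [2B, align 2] → 14
+2 pad (align 4)
@16: checksum [4B, align 4] → 20
@20: flags [2B, align 2] → 22
@22: ack [2B, align 2] → 24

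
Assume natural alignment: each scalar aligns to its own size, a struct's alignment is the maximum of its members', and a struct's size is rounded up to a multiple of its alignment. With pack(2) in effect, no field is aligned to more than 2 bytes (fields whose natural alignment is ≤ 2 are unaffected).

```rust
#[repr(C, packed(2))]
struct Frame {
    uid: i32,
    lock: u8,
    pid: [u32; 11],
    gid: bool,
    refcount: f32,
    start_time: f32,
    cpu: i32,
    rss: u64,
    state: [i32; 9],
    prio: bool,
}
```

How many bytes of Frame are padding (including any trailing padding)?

3

uid at 0 (size 4, align 2) → ends 4
lock at 4 (size 1, align 1) → ends 5
pad 1 to align 2 for pid
pid at 6 (size 44, align 2) → ends 50
gid at 50 (size 1, align 1) → ends 51
pad 1 to align 2 for refcount
refcount at 52 (size 4, align 2) → ends 56
start_time at 56 (size 4, align 2) → ends 60
cpu at 60 (size 4, align 2) → ends 64
rss at 64 (size 8, align 2) → ends 72
state at 72 (size 36, align 2) → ends 108
prio at 108 (size 1, align 1) → ends 109
tail pad 1 to reach multiple of 2
total 110 bytes, alignment 2
data bytes 107, size 110 → padding 3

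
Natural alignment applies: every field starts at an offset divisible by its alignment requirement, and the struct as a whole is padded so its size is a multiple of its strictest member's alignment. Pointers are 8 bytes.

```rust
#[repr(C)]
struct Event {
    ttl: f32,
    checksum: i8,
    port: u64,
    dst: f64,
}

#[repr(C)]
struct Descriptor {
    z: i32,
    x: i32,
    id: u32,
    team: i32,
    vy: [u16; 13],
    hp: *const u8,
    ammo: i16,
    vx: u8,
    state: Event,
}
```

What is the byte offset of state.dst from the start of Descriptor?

Event: 0..4  ttl  (4B, 4-aligned); 4..5  checksum  (1B, 1-aligned); 5..8  -- padding (3B); 8..16  port  (8B, 8-aligned); 16..24  dst  (8B, 8-aligned); sizeof = 24, alignof = 8
0..4  z  (4B, 4-aligned)
4..8  x  (4B, 4-aligned)
8..12  id  (4B, 4-aligned)
12..16  team  (4B, 4-aligned)
16..42  vy  (26B, 2-aligned)
42..48  -- padding (6B)
48..56  hp  (8B, 8-aligned)
56..58  ammo  (2B, 2-aligned)
58..59  vx  (1B, 1-aligned)
59..64  -- padding (5B)
64..88  state  (24B, 8-aligned)
within Event: dst at 16
64 + 16 = 80

80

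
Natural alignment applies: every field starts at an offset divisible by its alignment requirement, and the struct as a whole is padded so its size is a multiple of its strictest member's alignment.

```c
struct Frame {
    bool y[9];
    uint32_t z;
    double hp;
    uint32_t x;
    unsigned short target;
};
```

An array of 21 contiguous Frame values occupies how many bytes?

672

0..9  y  (9B, 1-aligned)
9..12  -- padding (3B)
12..16  z  (4B, 4-aligned)
16..24  hp  (8B, 8-aligned)
24..28  x  (4B, 4-aligned)
28..30  target  (2B, 2-aligned)
30..32  -- tail padding (2B)
sizeof = 32, alignof = 8
array of 21: 21 × 32 = 672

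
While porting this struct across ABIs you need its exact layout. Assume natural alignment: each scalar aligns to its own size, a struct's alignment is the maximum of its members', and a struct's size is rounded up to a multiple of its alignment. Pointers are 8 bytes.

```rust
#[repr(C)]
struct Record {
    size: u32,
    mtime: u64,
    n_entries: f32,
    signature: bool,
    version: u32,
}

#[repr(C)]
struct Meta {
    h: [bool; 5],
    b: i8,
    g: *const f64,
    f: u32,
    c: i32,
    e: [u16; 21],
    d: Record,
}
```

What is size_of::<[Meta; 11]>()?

Record: size at 0 (size 4, align 4) → ends 4; pad 4 to align 8 for mtime; mtime at 8 (size 8, align 8) → ends 16; n_entries at 16 (size 4, align 4) → ends 20; signature at 20 (size 1, align 1) → ends 21; pad 3 to align 4 for version; version at 24 (size 4, align 4) → ends 28; tail pad 4 to reach multiple of 8; total 32 bytes, alignment 8
h at 0 (size 5, align 1) → ends 5
b at 5 (size 1, align 1) → ends 6
pad 2 to align 8 for g
g at 8 (size 8, align 8) → ends 16
f at 16 (size 4, align 4) → ends 20
c at 20 (size 4, align 4) → ends 24
e at 24 (size 42, align 2) → ends 66
pad 6 to align 8 for d
d at 72 (size 32, align 8) → ends 104
total 104 bytes, alignment 8
array of 11: 11 × 104 = 1144

1144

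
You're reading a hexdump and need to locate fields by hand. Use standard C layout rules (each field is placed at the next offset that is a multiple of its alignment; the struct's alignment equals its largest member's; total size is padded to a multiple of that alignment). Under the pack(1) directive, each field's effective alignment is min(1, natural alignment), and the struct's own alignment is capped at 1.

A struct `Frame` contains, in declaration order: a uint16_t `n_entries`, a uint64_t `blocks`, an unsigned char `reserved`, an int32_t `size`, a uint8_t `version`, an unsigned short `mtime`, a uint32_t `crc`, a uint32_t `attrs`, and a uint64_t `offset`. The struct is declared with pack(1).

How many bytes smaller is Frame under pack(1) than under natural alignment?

14

natural layout:
  0..2  n_entries  (2B, 2-aligned)
  2..8  -- padding (6B)
  8..16  blocks  (8B, 8-aligned)
  16..17  reserved  (1B, 1-aligned)
  17..20  -- padding (3B)
  20..24  size  (4B, 4-aligned)
  24..25  version  (1B, 1-aligned)
  25..26  -- padding (1B)
  26..28  mtime  (2B, 2-aligned)
  28..32  crc  (4B, 4-aligned)
  32..36  attrs  (4B, 4-aligned)
  36..40  -- padding (4B)
  40..48  offset  (8B, 8-aligned)
  sizeof = 48, alignof = 8
packed(1) layout:
  0..2  n_entries  (2B, 1-aligned)
  2..10  blocks  (8B, 1-aligned)
  10..11  reserved  (1B, 1-aligned)
  11..15  size  (4B, 1-aligned)
  15..16  version  (1B, 1-aligned)
  16..18  mtime  (2B, 1-aligned)
  18..22  crc  (4B, 1-aligned)
  22..26  attrs  (4B, 1-aligned)
  26..34  offset  (8B, 1-aligned)
  sizeof = 34, alignof = 1
48 − 34 = 14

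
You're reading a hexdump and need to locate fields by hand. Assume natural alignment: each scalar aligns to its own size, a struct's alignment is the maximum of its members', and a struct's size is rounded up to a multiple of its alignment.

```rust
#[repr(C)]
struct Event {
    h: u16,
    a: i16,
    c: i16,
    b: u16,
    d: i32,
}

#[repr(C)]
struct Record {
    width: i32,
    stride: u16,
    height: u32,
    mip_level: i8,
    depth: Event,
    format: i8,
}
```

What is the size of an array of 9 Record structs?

288

Event: @0: h [2B, align 2] → 2; @2: a [2B, align 2] → 4; @4: c [2B, align 2] → 6; @6: b [2B, align 2] → 8; @8: d [4B, align 4] → 12; size 12, align 4
@0: width [4B, align 4] → 4
@4: stride [2B, align 2] → 6
+2 pad (align 4)
@8: height [4B, align 4] → 12
@12: mip_level [1B, align 1] → 13
+3 pad (align 4)
@16: depth [12B, align 4] → 28
@28: format [1B, align 1] → 29
+3 tail pad (align 4)
size 32, align 4
array of 9: 9 × 32 = 288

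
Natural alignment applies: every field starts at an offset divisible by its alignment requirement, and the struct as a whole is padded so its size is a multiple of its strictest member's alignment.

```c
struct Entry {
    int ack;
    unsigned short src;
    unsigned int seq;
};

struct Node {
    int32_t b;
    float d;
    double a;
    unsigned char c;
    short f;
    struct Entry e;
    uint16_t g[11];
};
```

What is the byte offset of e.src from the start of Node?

Entry: 0..4  ack  (4B, 4-aligned); 4..6  src  (2B, 2-aligned); 6..8  -- padding (2B); 8..12  seq  (4B, 4-aligned); sizeof = 12, alignof = 4
0..4  b  (4B, 4-aligned)
4..8  d  (4B, 4-aligned)
8..16  a  (8B, 8-aligned)
16..17  c  (1B, 1-aligned)
17..18  -- padding (1B)
18..20  f  (2B, 2-aligned)
20..32  e  (12B, 4-aligned)
within Entry: src at 4
20 + 4 = 24

24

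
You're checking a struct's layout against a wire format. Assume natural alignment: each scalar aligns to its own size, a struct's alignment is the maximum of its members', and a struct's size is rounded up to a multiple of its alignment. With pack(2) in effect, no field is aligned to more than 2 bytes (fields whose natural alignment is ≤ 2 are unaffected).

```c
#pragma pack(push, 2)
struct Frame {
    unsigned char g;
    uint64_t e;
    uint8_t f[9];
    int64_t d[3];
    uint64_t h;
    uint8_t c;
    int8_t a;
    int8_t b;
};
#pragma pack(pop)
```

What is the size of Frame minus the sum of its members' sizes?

@0: g [1B, align 1] → 1
+1 pad (align 2)
@2: e [8B, align 2] → 10
@10: f [9B, align 1] → 19
+1 pad (align 2)
@20: d [24B, align 2] → 44
@44: h [8B, align 2] → 52
@52: c [1B, align 1] → 53
@53: a [1B, align 1] → 54
@54: b [1B, align 1] → 55
+1 tail pad (align 2)
size 56, align 2
data bytes 53, size 56 → padding 3

3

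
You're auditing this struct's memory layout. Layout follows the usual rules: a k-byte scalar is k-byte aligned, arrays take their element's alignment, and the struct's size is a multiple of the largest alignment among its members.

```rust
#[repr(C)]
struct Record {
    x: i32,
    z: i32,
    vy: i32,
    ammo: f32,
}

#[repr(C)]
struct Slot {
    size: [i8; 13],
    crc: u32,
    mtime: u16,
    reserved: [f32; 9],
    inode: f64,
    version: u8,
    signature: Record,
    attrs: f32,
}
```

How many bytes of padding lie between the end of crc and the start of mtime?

0

Record: 0..4  x  (4B, 4-aligned); 4..8  z  (4B, 4-aligned); 8..12  vy  (4B, 4-aligned); 12..16  ammo  (4B, 4-aligned); sizeof = 16, alignof = 4
0..13  size  (13B, 1-aligned)
13..16  -- padding (3B)
16..20  crc  (4B, 4-aligned)
20..22  mtime  (2B, 2-aligned)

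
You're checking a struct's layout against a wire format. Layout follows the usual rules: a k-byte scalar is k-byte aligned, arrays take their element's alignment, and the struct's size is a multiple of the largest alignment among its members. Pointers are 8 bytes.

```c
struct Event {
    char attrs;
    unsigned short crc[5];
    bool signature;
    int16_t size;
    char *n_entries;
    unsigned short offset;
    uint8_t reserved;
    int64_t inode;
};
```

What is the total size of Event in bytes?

0..1  attrs  (1B, 1-aligned)
1..2  -- padding (1B)
2..12  crc  (10B, 2-aligned)
12..13  signature  (1B, 1-aligned)
13..14  -- padding (1B)
14..16  size  (2B, 2-aligned)
16..24  n_entries  (8B, 8-aligned)
24..26  offset  (2B, 2-aligned)
26..27  reserved  (1B, 1-aligned)
27..32  -- padding (5B)
32..40  inode  (8B, 8-aligned)
sizeof = 40, alignof = 8

40 bytes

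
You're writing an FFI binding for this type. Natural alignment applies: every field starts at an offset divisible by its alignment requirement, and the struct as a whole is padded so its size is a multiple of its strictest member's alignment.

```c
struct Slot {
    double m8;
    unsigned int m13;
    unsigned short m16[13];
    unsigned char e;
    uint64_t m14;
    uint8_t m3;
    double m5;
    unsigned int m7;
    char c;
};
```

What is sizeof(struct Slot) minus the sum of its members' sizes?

@0: m8 [8B, align 8] → 8
@8: m13 [4B, align 4] → 12
@12: m16 [26B, align 2] → 38
@38: e [1B, align 1] → 39
+1 pad (align 8)
@40: m14 [8B, align 8] → 48
@48: m3 [1B, align 1] → 49
+7 pad (align 8)
@56: m5 [8B, align 8] → 64
@64: m7 [4B, align 4] → 68
@68: c [1B, align 1] → 69
+3 tail pad (align 8)
size 72, align 8
data bytes 61, size 72 → padding 11

11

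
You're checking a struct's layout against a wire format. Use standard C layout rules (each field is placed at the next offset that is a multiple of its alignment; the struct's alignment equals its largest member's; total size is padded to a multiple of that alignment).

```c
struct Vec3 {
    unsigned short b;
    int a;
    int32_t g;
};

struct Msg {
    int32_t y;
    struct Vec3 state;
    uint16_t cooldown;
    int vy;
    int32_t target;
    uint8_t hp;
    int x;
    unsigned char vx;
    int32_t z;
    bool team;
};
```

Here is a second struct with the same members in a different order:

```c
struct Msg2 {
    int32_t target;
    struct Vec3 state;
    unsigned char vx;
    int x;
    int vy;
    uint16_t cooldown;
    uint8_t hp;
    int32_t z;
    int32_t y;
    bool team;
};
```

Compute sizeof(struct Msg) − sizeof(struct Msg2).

Vec3: @0: b [2B, align 2] → 2; +2 pad (align 4); @4: a [4B, align 4] → 8; @8: g [4B, align 4] → 12; size 12, align 4
@0: y [4B, align 4] → 4
@4: state [12B, align 4] → 16
@16: cooldown [2B, align 2] → 18
+2 pad (align 4)
@20: vy [4B, align 4] → 24
@24: target [4B, align 4] → 28
@28: hp [1B, align 1] → 29
+3 pad (align 4)
@32: x [4B, align 4] → 36
@36: vx [1B, align 1] → 37
+3 pad (align 4)
@40: z [4B, align 4] → 44
@44: team [1B, align 1] → 45
+3 tail pad (align 4)
size 48, align 4
— Msg2 —
@0: target [4B, align 4] → 4
@4: state [12B, align 4] → 16
@16: vx [1B, align 1] → 17
+3 pad (align 4)
@20: x [4B, align 4] → 24
@24: vy [4B, align 4] → 28
@28: cooldown [2B, align 2] → 30
@30: hp [1B, align 1] → 31
+1 pad (align 4)
@32: z [4B, align 4] → 36
@36: y [4B, align 4] → 40
@40: team [1B, align 1] → 41
+3 tail pad (align 4)
size 44, align 4
48 − 44 = 4

4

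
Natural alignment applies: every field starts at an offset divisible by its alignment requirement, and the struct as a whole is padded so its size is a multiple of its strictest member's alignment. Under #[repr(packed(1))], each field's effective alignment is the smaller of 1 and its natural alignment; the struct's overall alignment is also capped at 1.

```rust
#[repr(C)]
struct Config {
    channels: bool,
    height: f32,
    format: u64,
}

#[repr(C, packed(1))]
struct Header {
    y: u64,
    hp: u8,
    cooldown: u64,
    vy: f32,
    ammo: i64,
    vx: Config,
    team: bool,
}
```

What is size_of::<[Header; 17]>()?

Config: 0..1  channels  (1B, 1-aligned); 1..4  -- padding (3B); 4..8  height  (4B, 4-aligned); 8..16  format  (8B, 8-aligned); sizeof = 16, alignof = 8
0..8  y  (8B, 1-aligned)
8..9  hp  (1B, 1-aligned)
9..17  cooldown  (8B, 1-aligned)
17..21  vy  (4B, 1-aligned)
21..29  ammo  (8B, 1-aligned)
29..45  vx  (16B, 1-aligned)
45..46  team  (1B, 1-aligned)
sizeof = 46, alignof = 1
array of 17: 17 × 46 = 782

782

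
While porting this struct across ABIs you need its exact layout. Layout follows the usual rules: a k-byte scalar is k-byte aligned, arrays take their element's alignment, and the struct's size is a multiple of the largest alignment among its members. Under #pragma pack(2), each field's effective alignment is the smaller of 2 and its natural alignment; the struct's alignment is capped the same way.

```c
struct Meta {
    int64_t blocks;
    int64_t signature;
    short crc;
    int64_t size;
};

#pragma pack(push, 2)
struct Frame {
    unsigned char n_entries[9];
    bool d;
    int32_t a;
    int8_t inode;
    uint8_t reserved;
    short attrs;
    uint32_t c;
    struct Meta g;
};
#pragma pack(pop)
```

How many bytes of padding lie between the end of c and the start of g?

Meta: @0: blocks [8B, align 8] → 8; @8: signature [8B, align 8] → 16; @16: crc [2B, align 2] → 18; +6 pad (align 8); @24: size [8B, align 8] → 32; size 32, align 8
@0: n_entries [9B, align 1] → 9
@9: d [1B, align 1] → 10
@10: a [4B, align 2] → 14
@14: inode [1B, align 1] → 15
@15: reserved [1B, align 1] → 16
@16: attrs [2B, align 2] → 18
@18: c [4B, align 2] → 22
@22: g [32B, align 2] → 54

0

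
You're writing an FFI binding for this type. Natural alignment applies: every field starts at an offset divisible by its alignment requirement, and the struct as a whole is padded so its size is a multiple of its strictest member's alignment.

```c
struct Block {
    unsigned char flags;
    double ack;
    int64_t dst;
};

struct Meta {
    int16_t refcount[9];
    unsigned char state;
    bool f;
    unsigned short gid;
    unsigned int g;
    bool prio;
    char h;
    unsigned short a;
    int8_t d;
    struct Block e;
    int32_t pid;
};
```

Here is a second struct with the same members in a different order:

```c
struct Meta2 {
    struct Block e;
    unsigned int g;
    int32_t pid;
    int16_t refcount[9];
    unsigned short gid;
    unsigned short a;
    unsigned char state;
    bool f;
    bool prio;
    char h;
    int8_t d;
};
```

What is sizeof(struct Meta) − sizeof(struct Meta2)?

Block: @0: flags [1B, align 1] → 1; +7 pad (align 8); @8: ack [8B, align 8] → 16; @16: dst [8B, align 8] → 24; size 24, align 8
@0: refcount [18B, align 2] → 18
@18: state [1B, align 1] → 19
@19: f [1B, align 1] → 20
@20: gid [2B, align 2] → 22
+2 pad (align 4)
@24: g [4B, align 4] → 28
@28: prio [1B, align 1] → 29
@29: h [1B, align 1] → 30
@30: a [2B, align 2] → 32
@32: d [1B, align 1] → 33
+7 pad (align 8)
@40: e [24B, align 8] → 64
@64: pid [4B, align 4] → 68
+4 tail pad (align 8)
size 72, align 8
— Meta2 —
@0: e [24B, align 8] → 24
@24: g [4B, align 4] → 28
@28: pid [4B, align 4] → 32
@32: refcount [18B, align 2] → 50
@50: gid [2B, align 2] → 52
@52: a [2B, align 2] → 54
@54: state [1B, align 1] → 55
@55: f [1B, align 1] → 56
@56: prio [1B, align 1] → 57
@57: h [1B, align 1] → 58
@58: d [1B, align 1] → 59
+5 tail pad (align 8)
size 64, align 8
72 − 64 = 8

8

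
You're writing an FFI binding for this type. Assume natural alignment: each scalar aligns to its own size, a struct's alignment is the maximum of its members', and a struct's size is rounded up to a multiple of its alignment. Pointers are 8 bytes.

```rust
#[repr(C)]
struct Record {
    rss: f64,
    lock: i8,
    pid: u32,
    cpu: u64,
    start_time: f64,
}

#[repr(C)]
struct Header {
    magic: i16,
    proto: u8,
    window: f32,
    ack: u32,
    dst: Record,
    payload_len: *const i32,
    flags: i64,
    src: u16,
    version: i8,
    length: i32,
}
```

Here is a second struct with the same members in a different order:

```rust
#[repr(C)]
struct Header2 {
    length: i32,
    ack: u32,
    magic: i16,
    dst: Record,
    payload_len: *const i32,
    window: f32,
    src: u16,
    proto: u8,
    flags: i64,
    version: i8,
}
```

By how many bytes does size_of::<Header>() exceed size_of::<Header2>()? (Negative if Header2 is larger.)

Record: rss at 0 (size 8, align 8) → ends 8; lock at 8 (size 1, align 1) → ends 9; pad 3 to align 4 for pid; pid at 12 (size 4, align 4) → ends 16; cpu at 16 (size 8, align 8) → ends 24; start_time at 24 (size 8, align 8) → ends 32; total 32 bytes, alignment 8
magic at 0 (size 2, align 2) → ends 2
proto at 2 (size 1, align 1) → ends 3
pad 1 to align 4 for window
window at 4 (size 4, align 4) → ends 8
ack at 8 (size 4, align 4) → ends 12
pad 4 to align 8 for dst
dst at 16 (size 32, align 8) → ends 48
payload_len at 48 (size 8, align 8) → ends 56
flags at 56 (size 8, align 8) → ends 64
src at 64 (size 2, align 2) → ends 66
version at 66 (size 1, align 1) → ends 67
pad 1 to align 4 for length
length at 68 (size 4, align 4) → ends 72
total 72 bytes, alignment 8
— Header2 —
length at 0 (size 4, align 4) → ends 4
ack at 4 (size 4, align 4) → ends 8
magic at 8 (size 2, align 2) → ends 10
pad 6 to align 8 for dst
dst at 16 (size 32, align 8) → ends 48
payload_len at 48 (size 8, align 8) → ends 56
window at 56 (size 4, align 4) → ends 60
src at 60 (size 2, align 2) → ends 62
proto at 62 (size 1, align 1) → ends 63
pad 1 to align 8 for flags
flags at 64 (size 8, align 8) → ends 72
version at 72 (size 1, align 1) → ends 73
tail pad 7 to reach multiple of 8
total 80 bytes, alignment 8
72 − 80 = -8

-8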